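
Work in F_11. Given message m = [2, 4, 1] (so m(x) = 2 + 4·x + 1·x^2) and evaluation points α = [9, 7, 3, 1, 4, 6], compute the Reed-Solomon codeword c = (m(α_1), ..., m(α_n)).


c = [9, 2, 1, 7, 1, 7]

Message polynomial: m(x) = 2 + 4·x + 1·x^2 (mod 11).
For each evaluation point α_i, compute m(α_i) mod 11:
  α_1 = 9: Horner steps 1 → 2 → 9, so m(9) = 9.
  α_2 = 7: Horner steps 1 → 0 → 2, so m(7) = 2.
  α_3 = 3: Horner steps 1 → 7 → 1, so m(3) = 1.
  α_4 = 1: Horner steps 1 → 5 → 7, so m(1) = 7.
  α_5 = 4: Horner steps 1 → 8 → 1, so m(4) = 1.
  α_6 = 6: Horner steps 1 → 10 → 7, so m(6) = 7.
Codeword c = [9, 2, 1, 7, 1, 7] ∈ F_11^6.


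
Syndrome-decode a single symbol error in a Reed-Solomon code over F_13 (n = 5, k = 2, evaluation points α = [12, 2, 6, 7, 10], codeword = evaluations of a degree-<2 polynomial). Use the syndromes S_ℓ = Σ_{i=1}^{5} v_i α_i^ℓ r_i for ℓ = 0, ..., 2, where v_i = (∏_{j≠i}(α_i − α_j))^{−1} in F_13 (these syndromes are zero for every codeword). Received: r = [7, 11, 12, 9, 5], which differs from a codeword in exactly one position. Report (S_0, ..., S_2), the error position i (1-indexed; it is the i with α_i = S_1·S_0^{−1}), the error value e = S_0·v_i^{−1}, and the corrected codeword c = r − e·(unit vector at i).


S = (6, 8, 2), error at position 5, error magnitude e = 5, c = [7, 11, 12, 9, 0].

Step 1: column multipliers v_i = (∏_{j≠i}(α_i − α_j))^{−1} mod 13.
  i = 1 (α = 12): (12−2)(12−6)(12−7)(12−10) = 10·6·5·2 = 600 ≡ 2, so v_1 = 2^{−1} = 7 (mod 13).
  i = 2 (α = 2): (2−12)(2−6)(2−7)(2−10) = (−10)·(−4)·(−5)·(−8) = 1600 ≡ 1, so v_2 = 1^{−1} = 1 (mod 13).
  i = 3 (α = 6): (6−12)(6−2)(6−7)(6−10) = (−6)·4·(−1)·(−4) = −96 ≡ 8, so v_3 = 8^{−1} = 5 (mod 13).
  i = 4 (α = 7): (7−12)(7−2)(7−6)(7−10) = (−5)·5·1·(−3) = 75 ≡ 10, so v_4 = 10^{−1} = 4 (mod 13).
  i = 5 (α = 10): (10−12)(10−2)(10−6)(10−7) = (−2)·8·4·3 = −192 ≡ 3, so v_5 = 3^{−1} = 9 (mod 13).
  v = [7, 1, 5, 4, 9].
Step 2: syndromes of r = [7, 11, 12, 9, 5] (all sums mod 13).
  S_0 = Σ v_i r_i = 7·7 + 1·11 + 5·12 + 4·9 + 9·5 = 201 ≡ 6.
  S_1 = Σ v_i α_i r_i = 7·12·7 + 1·2·11 + 5·6·12 + 4·7·9 + 9·10·5 = 1672 ≡ 8.
  α_i^2 mod 13 = [1, 4, 10, 10, 9].
  S_2 = Σ v_i α_i^2 r_i = 7·1·7 + 1·4·11 + 5·10·12 + 4·10·9 + 9·9·5 = 1458 ≡ 2.
  S = (6, 8, 2) ≠ 0, so r is not a codeword (an error is present).
Step 3: locate the error. For a single error e at position i, S_ℓ = v_i·e·α_i^ℓ, so α_err = S_1/S_0.
  S_0^{−1} = 6^{−1} = 11 (mod 13), so α_err = 8·11 = 88 ≡ 10 = α_5. Error position i = 5.
  Consistency check: S_2/S_1 = 2·5 = 10 ≡ 10 = α_err ✓ (single-error assumption holds).
Step 4: error magnitude e = S_0/v_5 = S_0·∏_{j≠5}(α_5 − α_j) = 6·3 = 18 ≡ 5 (mod 13).
Step 5: correct position 5: c_5 = r_5 − e = 5 − 5 ≡ 0 (mod 13). Hence c = [7, 11, 12, 9, 0].
  Check: interpolating c through the α_i gives m(x) = 4 + 10·x (degree < 2) with m(α_i) = c_i for every i, so c is indeed a codeword.


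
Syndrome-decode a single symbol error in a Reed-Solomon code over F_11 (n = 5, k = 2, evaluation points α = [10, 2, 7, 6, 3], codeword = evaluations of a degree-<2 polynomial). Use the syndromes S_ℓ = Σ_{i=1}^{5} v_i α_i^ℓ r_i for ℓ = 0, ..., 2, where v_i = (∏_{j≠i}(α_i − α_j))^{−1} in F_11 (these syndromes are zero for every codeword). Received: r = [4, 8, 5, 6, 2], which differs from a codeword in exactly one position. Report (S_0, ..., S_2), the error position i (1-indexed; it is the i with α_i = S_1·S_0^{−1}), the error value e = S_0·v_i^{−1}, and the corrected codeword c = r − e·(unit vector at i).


S = (10, 4, 6), error at position 3, error magnitude e = 5, c = [4, 8, 0, 6, 2].

Step 1: column multipliers v_i = (∏_{j≠i}(α_i − α_j))^{−1} mod 11.
  i = 1 (α = 10): (10−2)(10−7)(10−6)(10−3) = 8·3·4·7 = 672 ≡ 1, so v_1 = 1^{−1} = 1 (mod 11).
  i = 2 (α = 2): (2−10)(2−7)(2−6)(2−3) = (−8)·(−5)·(−4)·(−1) = 160 ≡ 6, so v_2 = 6^{−1} = 2 (mod 11).
  i = 3 (α = 7): (7−10)(7−2)(7−6)(7−3) = (−3)·5·1·4 = −60 ≡ 6, so v_3 = 6^{−1} = 2 (mod 11).
  i = 4 (α = 6): (6−10)(6−2)(6−7)(6−3) = (−4)·4·(−1)·3 = 48 ≡ 4, so v_4 = 4^{−1} = 3 (mod 11).
  i = 5 (α = 3): (3−10)(3−2)(3−7)(3−6) = (−7)·1·(−4)·(−3) = −84 ≡ 4, so v_5 = 4^{−1} = 3 (mod 11).
  v = [1, 2, 2, 3, 3].
Step 2: syndromes of r = [4, 8, 5, 6, 2] (all sums mod 11).
  S_0 = Σ v_i r_i = 1·4 + 2·8 + 2·5 + 3·6 + 3·2 = 54 ≡ 10.
  S_1 = Σ v_i α_i r_i = 1·10·4 + 2·2·8 + 2·7·5 + 3·6·6 + 3·3·2 = 268 ≡ 4.
  α_i^2 mod 11 = [1, 4, 5, 3, 9].
  S_2 = Σ v_i α_i^2 r_i = 1·1·4 + 2·4·8 + 2·5·5 + 3·3·6 + 3·9·2 = 226 ≡ 6.
  S = (10, 4, 6) ≠ 0, so r is not a codeword (an error is present).
Step 3: locate the error. For a single error e at position i, S_ℓ = v_i·e·α_i^ℓ, so α_err = S_1/S_0.
  S_0^{−1} = 10^{−1} = 10 (mod 11), so α_err = 4·10 = 40 ≡ 7 = α_3. Error position i = 3.
  Consistency check: S_2/S_1 = 6·3 = 18 ≡ 7 = α_err ✓ (single-error assumption holds).
Step 4: error magnitude e = S_0/v_3 = S_0·∏_{j≠3}(α_3 − α_j) = 10·6 = 60 ≡ 5 (mod 11).
Step 5: correct position 3: c_3 = r_3 − e = 5 − 5 ≡ 0 (mod 11). Hence c = [4, 8, 0, 6, 2].
  Check: interpolating c through the α_i gives m(x) = 9 + 5·x (degree < 2) with m(α_i) = c_i for every i, so c is indeed a codeword.


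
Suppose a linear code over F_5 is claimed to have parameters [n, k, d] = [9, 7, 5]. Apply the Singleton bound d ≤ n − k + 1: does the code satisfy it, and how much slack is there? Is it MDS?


Singleton RHS = n − k + 1 = 3, slack = -2, bound violated (no such code; not MDS).

Singleton bound: d ≤ n − k + 1.
Here n = 9, k = 7, so n − k + 1 = 3.
Given d = 5, check d ≤ 3: NO.
Slack = (n − k + 1) − d = -2.
The slack is negative: d = 5 exceeds n − k + 1 = 3 by 2, so the Singleton bound is violated and no linear [9, 7, 5]_5 code can exist. In particular it is not MDS (MDS requires d = n − k + 1 exactly).
Description: the claimed parameters are [9, 7, 5]_5; such a code would be impossible (violates the Singleton bound).


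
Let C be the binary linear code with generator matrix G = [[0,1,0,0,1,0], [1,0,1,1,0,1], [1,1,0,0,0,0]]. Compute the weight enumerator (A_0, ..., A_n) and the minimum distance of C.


Weight distribution: A_0 = 1, A_2 = 3, A_4 = 3, A_6 = 1. Minimum distance d = 2.

Enumerate all 2^3 = 8 messages m ∈ F_2^3.
For each, compute codeword c = mG in F_2^6, then tally its weight.
  m = 000 → c = 000000, weight = 0.
  m = 100 → c = 010010, weight = 2.
  m = 010 → c = 101101, weight = 4.
  m = 110 → c = 111111, weight = 6.
  m = 001 → c = 110000, weight = 2.
  m = 101 → c = 100010, weight = 2.
  m = 011 → c = 011101, weight = 4.
  m = 111 → c = 001111, weight = 4.
Tally weights:
  weight 0: 1 codewords.
  weight 2: 3 codewords.
  weight 4: 3 codewords.
  weight 6: 1 codewords.
Minimum distance d = smallest w > 0 with A_w > 0 = 2.
Sanity: Σ A_w = 8 = 2^3 = 8 ✓.


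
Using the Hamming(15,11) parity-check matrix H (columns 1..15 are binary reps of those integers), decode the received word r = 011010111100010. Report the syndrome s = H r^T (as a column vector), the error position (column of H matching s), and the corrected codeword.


s = (0, 1, 1, 0)^T, error position = 6, corrected codeword c = 011011111100010

Compute s = H r^T mod 2 one row at a time:
  s_1 = 1 + 1 + 1 + 0 + 0 + 0 + 1 + 0 = 4 ≡ 0 (mod 2).
  s_2 = 0 + 1 + 0 + 1 + 0 + 0 + 1 + 0 = 3 ≡ 1 (mod 2).
  s_3 = 1 + 1 + 0 + 1 + 1 + 0 + 1 + 0 = 5 ≡ 1 (mod 2).
  s_4 = 0 + 1 + 1 + 1 + 1 + 0 + 0 + 0 = 4 ≡ 0 (mod 2).
s = (0, 1, 1, 0)^T — this equals column 6 of H (binary 0110), so error is at position 6.
Correct: flip bit 6 of r = 011010111100010 to get c = 011011111100010.


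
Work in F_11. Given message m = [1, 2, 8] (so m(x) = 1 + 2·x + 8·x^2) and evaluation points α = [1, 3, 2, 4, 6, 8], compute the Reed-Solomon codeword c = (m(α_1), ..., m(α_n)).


c = [0, 2, 4, 5, 4, 1]

Message polynomial: m(x) = 1 + 2·x + 8·x^2 (mod 11).
For each evaluation point α_i, compute m(α_i) mod 11:
  α_1 = 1: Horner steps 8 → 10 → 0, so m(1) = 0.
  α_2 = 3: Horner steps 8 → 4 → 2, so m(3) = 2.
  α_3 = 2: Horner steps 8 → 7 → 4, so m(2) = 4.
  α_4 = 4: Horner steps 8 → 1 → 5, so m(4) = 5.
  α_5 = 6: Horner steps 8 → 6 → 4, so m(6) = 4.
  α_6 = 8: Horner steps 8 → 0 → 1, so m(8) = 1.
Codeword c = [0, 2, 4, 5, 4, 1] ∈ F_11^6.


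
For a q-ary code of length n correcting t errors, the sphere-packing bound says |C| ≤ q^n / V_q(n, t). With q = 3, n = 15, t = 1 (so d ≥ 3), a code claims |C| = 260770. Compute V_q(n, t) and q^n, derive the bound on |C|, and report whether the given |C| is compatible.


V_q(n, t) = 31, q^n = 14348907, Hamming bound = 462867, |C| = 260770 ≤ bound (satisfied).

Step 1: Compute V_q(n, t) = Σ_{j=0}^1 C(n, j) (q−1)^j.
  j = 0: C(15,0)·(2)^0 = 1·1 = 1.
  j = 1: C(15,1)·(2)^1 = 15·2 = 30.
  V_q(n, t) = 1 + 30 = 31.
Step 2: q^n = 3^15 = 14348907.
Step 3: Hamming bound ⌊q^n / V_q(n,t)⌋ = ⌊14348907/31⌋ = 462867.
Step 4: Compare |C| = 260770 to 462867: satisfied.
The claimed |C| lies below the Hamming bound.


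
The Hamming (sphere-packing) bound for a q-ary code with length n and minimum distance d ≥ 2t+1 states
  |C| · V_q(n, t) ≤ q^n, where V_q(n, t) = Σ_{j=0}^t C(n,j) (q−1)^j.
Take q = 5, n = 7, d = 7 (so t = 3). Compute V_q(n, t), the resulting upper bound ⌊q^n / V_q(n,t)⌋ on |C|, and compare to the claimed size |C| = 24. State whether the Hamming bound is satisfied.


V_q(n, t) = 2605, q^n = 78125, Hamming bound = 29, |C| = 24 ≤ bound (satisfied).

Step 1: Compute V_q(n, t) = Σ_{j=0}^3 C(n, j) (q−1)^j.
  j = 0: C(7,0)·(4)^0 = 1·1 = 1.
  j = 1: C(7,1)·(4)^1 = 7·4 = 28.
  j = 2: C(7,2)·(4)^2 = 21·16 = 336.
  j = 3: C(7,3)·(4)^3 = 35·64 = 2240.
  V_q(n, t) = 1 + 28 + 336 + 2240 = 2605.
Step 2: q^n = 5^7 = 78125.
Step 3: Hamming bound ⌊q^n / V_q(n,t)⌋ = ⌊78125/2605⌋ = 29.
Step 4: Compare |C| = 24 to 29: satisfied.
The claimed |C| lies below the Hamming bound.


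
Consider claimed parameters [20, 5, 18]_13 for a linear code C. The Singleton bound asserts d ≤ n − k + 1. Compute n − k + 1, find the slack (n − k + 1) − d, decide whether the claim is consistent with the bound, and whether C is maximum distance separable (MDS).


Singleton RHS = n − k + 1 = 16, slack = -2, bound violated (no such code; not MDS).

Singleton bound: d ≤ n − k + 1.
Here n = 20, k = 5, so n − k + 1 = 16.
Given d = 18, check d ≤ 16: NO.
Slack = (n − k + 1) − d = -2.
The slack is negative: d = 18 exceeds n − k + 1 = 16 by 2, so the Singleton bound is violated and no linear [20, 5, 18]_13 code can exist. In particular it is not MDS (MDS requires d = n − k + 1 exactly).
Description: the claimed parameters are [20, 5, 18]_13; such a code would be impossible (violates the Singleton bound).


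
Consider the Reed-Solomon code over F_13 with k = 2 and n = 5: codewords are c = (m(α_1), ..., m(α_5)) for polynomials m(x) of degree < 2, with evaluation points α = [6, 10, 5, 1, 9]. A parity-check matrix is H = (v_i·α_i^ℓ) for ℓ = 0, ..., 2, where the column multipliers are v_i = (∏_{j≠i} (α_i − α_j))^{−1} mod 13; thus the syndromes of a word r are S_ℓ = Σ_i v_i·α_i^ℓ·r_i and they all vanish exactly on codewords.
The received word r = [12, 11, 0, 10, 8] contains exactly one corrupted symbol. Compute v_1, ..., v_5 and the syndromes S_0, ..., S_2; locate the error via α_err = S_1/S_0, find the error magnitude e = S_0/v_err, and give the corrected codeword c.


S = (11, 3, 2), error at position 3, error magnitude e = 4, c = [12, 11, 9, 10, 8].

Step 1: column multipliers v_i = (∏_{j≠i}(α_i − α_j))^{−1} mod 13.
  i = 1 (α = 6): (6−10)(6−5)(6−1)(6−9) = (−4)·1·5·(−3) = 60 ≡ 8, so v_1 = 8^{−1} = 5 (mod 13).
  i = 2 (α = 10): (10−6)(10−5)(10−1)(10−9) = 4·5·9·1 = 180 ≡ 11, so v_2 = 11^{−1} = 6 (mod 13).
  i = 3 (α = 5): (5−6)(5−10)(5−1)(5−9) = (−1)·(−5)·4·(−4) = −80 ≡ 11, so v_3 = 11^{−1} = 6 (mod 13).
  i = 4 (α = 1): (1−6)(1−10)(1−5)(1−9) = (−5)·(−9)·(−4)·(−8) = 1440 ≡ 10, so v_4 = 10^{−1} = 4 (mod 13).
  i = 5 (α = 9): (9−6)(9−10)(9−5)(9−1) = 3·(−1)·4·8 = −96 ≡ 8, so v_5 = 8^{−1} = 5 (mod 13).
  v = [5, 6, 6, 4, 5].
Step 2: syndromes of r = [12, 11, 0, 10, 8] (all sums mod 13).
  S_0 = Σ v_i r_i = 5·12 + 6·11 + 6·0 + 4·10 + 5·8 = 206 ≡ 11.
  S_1 = Σ v_i α_i r_i = 5·6·12 + 6·10·11 + 6·5·0 + 4·1·10 + 5·9·8 = 1420 ≡ 3.
  α_i^2 mod 13 = [10, 9, 12, 1, 3].
  S_2 = Σ v_i α_i^2 r_i = 5·10·12 + 6·9·11 + 6·12·0 + 4·1·10 + 5·3·8 = 1354 ≡ 2.
  S = (11, 3, 2) ≠ 0, so r is not a codeword (an error is present).
Step 3: locate the error. For a single error e at position i, S_ℓ = v_i·e·α_i^ℓ, so α_err = S_1/S_0.
  S_0^{−1} = 11^{−1} = 6 (mod 13), so α_err = 3·6 = 18 ≡ 5 = α_3. Error position i = 3.
  Consistency check: S_2/S_1 = 2·9 = 18 ≡ 5 = α_err ✓ (single-error assumption holds).
Step 4: error magnitude e = S_0/v_3 = S_0·∏_{j≠3}(α_3 − α_j) = 11·11 = 121 ≡ 4 (mod 13).
Step 5: correct position 3: c_3 = r_3 − e = 0 − 4 ≡ 9 (mod 13). Hence c = [12, 11, 9, 10, 8].
  Check: interpolating c through the α_i gives m(x) = 7 + 3·x (degree < 2) with m(α_i) = c_i for every i, so c is indeed a codeword.


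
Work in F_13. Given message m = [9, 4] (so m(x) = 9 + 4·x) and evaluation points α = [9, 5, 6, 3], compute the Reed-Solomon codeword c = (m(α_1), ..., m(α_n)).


c = [6, 3, 7, 8]

Message polynomial: m(x) = 9 + 4·x (mod 13).
For each evaluation point α_i, compute m(α_i) mod 13:
  α_1 = 9: Horner steps 4 → 6, so m(9) = 6.
  α_2 = 5: Horner steps 4 → 3, so m(5) = 3.
  α_3 = 6: Horner steps 4 → 7, so m(6) = 7.
  α_4 = 3: Horner steps 4 → 8, so m(3) = 8.
Codeword c = [6, 3, 7, 8] ∈ F_13^4.


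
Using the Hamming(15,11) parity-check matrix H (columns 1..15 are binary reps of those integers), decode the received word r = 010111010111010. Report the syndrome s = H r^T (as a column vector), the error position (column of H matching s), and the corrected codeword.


s = (1, 1, 1, 0)^T, error position = 14, corrected codeword c = 010111010111000

Compute s = H r^T mod 2 one row at a time:
  s_1 = 1 + 0 + 1 + 1 + 1 + 0 + 1 + 0 = 5 ≡ 1 (mod 2).
  s_2 = 1 + 1 + 1 + 0 + 1 + 0 + 1 + 0 = 5 ≡ 1 (mod 2).
  s_3 = 1 + 0 + 1 + 0 + 1 + 1 + 1 + 0 = 5 ≡ 1 (mod 2).
  s_4 = 0 + 0 + 1 + 0 + 0 + 1 + 0 + 0 = 2 ≡ 0 (mod 2).
s = (1, 1, 1, 0)^T — this equals column 14 of H (binary 1110), so error is at position 14.
Correct: flip bit 14 of r = 010111010111010 to get c = 010111010111000.


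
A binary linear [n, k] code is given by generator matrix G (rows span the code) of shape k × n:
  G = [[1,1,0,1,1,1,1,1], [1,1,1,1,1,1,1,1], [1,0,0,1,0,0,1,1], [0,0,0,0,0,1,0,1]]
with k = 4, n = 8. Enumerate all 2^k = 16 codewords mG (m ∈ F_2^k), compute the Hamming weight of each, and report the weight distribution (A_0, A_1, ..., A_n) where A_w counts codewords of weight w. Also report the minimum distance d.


Weight distribution: A_0 = 1, A_1 = 1, A_2 = 1, A_3 = 3, A_4 = 4, A_5 = 3, A_6 = 1, A_7 = 1, A_8 = 1. Minimum distance d = 1.

Enumerate all 2^4 = 16 messages m ∈ F_2^4.
For each, compute codeword c = mG in F_2^8, then tally its weight.
  m = 0000 → c = 00000000, weight = 0.
  m = 1000 → c = 11011111, weight = 7.
  m = 0100 → c = 11111111, weight = 8.
  m = 1100 → c = 00100000, weight = 1.
  m = 0010 → c = 10010011, weight = 4.
  m = 1010 → c = 01001100, weight = 3.
  m = 0110 → c = 01101100, weight = 4.
  m = 1110 → c = 10110011, weight = 5.
  m = 0001 → c = 00000101, weight = 2.
  m = 1001 → c = 11011010, weight = 5.
  m = 0101 → c = 11111010, weight = 6.
  m = 1101 → c = 00100101, weight = 3.
  m = 0011 → c = 10010110, weight = 4.
  m = 1011 → c = 01001001, weight = 3.
  m = 0111 → c = 01101001, weight = 4.
  m = 1111 → c = 10110110, weight = 5.
Tally weights:
  weight 0: 1 codewords.
  weight 1: 1 codewords.
  weight 2: 1 codewords.
  weight 3: 3 codewords.
  weight 4: 4 codewords.
  weight 5: 3 codewords.
  weight 6: 1 codewords.
  weight 7: 1 codewords.
  weight 8: 1 codewords.
Minimum distance d = smallest w > 0 with A_w > 0 = 1.
Sanity: Σ A_w = 16 = 2^4 = 16 ✓.


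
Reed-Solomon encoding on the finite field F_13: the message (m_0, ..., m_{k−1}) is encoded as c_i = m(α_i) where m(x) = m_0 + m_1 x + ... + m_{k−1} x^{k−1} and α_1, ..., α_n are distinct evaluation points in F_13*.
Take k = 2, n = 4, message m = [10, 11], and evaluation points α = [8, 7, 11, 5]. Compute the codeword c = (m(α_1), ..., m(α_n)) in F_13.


c = [7, 9, 1, 0]

Message polynomial: m(x) = 10 + 11·x (mod 13).
For each evaluation point α_i, compute m(α_i) mod 13:
  α_1 = 8: Horner steps 11 → 7, so m(8) = 7.
  α_2 = 7: Horner steps 11 → 9, so m(7) = 9.
  α_3 = 11: Horner steps 11 → 1, so m(11) = 1.
  α_4 = 5: Horner steps 11 → 0, so m(5) = 0.
Codeword c = [7, 9, 1, 0] ∈ F_13^4.


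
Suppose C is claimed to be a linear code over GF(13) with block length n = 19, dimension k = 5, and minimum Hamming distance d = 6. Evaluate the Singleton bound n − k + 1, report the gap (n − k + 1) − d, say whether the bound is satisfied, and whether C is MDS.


Singleton RHS = n − k + 1 = 15, slack = 9, bound satisfied, not MDS.

Singleton bound: d ≤ n − k + 1.
Here n = 19, k = 5, so n − k + 1 = 15.
Given d = 6, check d ≤ 15: YES.
Slack = (n − k + 1) − d = 9.
The code is NOT MDS (slack = 9 > 0).
Description: the claimed parameters are [19, 5, 6]_13; such a code would be non-MDS.


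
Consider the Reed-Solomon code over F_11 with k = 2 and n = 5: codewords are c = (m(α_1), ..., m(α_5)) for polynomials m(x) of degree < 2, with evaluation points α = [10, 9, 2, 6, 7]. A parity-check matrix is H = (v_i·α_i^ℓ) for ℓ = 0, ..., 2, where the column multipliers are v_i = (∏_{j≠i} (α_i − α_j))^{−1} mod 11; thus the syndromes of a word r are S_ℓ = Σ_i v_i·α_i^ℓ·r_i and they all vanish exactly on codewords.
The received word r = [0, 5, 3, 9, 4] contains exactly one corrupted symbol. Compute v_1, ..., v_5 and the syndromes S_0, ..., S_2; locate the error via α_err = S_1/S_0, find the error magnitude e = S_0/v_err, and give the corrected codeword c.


S = (2, 4, 8), error at position 3, error magnitude e = 7, c = [0, 5, 7, 9, 4].

Step 1: column multipliers v_i = (∏_{j≠i}(α_i − α_j))^{−1} mod 11.
  i = 1 (α = 10): (10−9)(10−2)(10−6)(10−7) = 1·8·4·3 = 96 ≡ 8, so v_1 = 8^{−1} = 7 (mod 11).
  i = 2 (α = 9): (9−10)(9−2)(9−6)(9−7) = (−1)·7·3·2 = −42 ≡ 2, so v_2 = 2^{−1} = 6 (mod 11).
  i = 3 (α = 2): (2−10)(2−9)(2−6)(2−7) = (−8)·(−7)·(−4)·(−5) = 1120 ≡ 9, so v_3 = 9^{−1} = 5 (mod 11).
  i = 4 (α = 6): (6−10)(6−9)(6−2)(6−7) = (−4)·(−3)·4·(−1) = −48 ≡ 7, so v_4 = 7^{−1} = 8 (mod 11).
  i = 5 (α = 7): (7−10)(7−9)(7−2)(7−6) = (−3)·(−2)·5·1 = 30 ≡ 8, so v_5 = 8^{−1} = 7 (mod 11).
  v = [7, 6, 5, 8, 7].
Step 2: syndromes of r = [0, 5, 3, 9, 4] (all sums mod 11).
  S_0 = Σ v_i r_i = 7·0 + 6·5 + 5·3 + 8·9 + 7·4 = 145 ≡ 2.
  S_1 = Σ v_i α_i r_i = 7·10·0 + 6·9·5 + 5·2·3 + 8·6·9 + 7·7·4 = 928 ≡ 4.
  α_i^2 mod 11 = [1, 4, 4, 3, 5].
  S_2 = Σ v_i α_i^2 r_i = 7·1·0 + 6·4·5 + 5·4·3 + 8·3·9 + 7·5·4 = 536 ≡ 8.
  S = (2, 4, 8) ≠ 0, so r is not a codeword (an error is present).
Step 3: locate the error. For a single error e at position i, S_ℓ = v_i·e·α_i^ℓ, so α_err = S_1/S_0.
  S_0^{−1} = 2^{−1} = 6 (mod 11), so α_err = 4·6 = 24 ≡ 2 = α_3. Error position i = 3.
  Consistency check: S_2/S_1 = 8·3 = 24 ≡ 2 = α_err ✓ (single-error assumption holds).
Step 4: error magnitude e = S_0/v_3 = S_0·∏_{j≠3}(α_3 − α_j) = 2·9 = 18 ≡ 7 (mod 11).
Step 5: correct position 3: c_3 = r_3 − e = 3 − 7 ≡ 7 (mod 11). Hence c = [0, 5, 7, 9, 4].
  Check: interpolating c through the α_i gives m(x) = 6 + 6·x (degree < 2) with m(α_i) = c_i for every i, so c is indeed a codeword.


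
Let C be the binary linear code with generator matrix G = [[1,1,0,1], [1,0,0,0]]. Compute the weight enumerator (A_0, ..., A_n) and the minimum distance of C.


Weight distribution: A_0 = 1, A_1 = 1, A_2 = 1, A_3 = 1. Minimum distance d = 1.

Enumerate all 2^2 = 4 messages m ∈ F_2^2.
For each, compute codeword c = mG in F_2^4, then tally its weight.
  m = 00 → c = 0000, weight = 0.
  m = 10 → c = 1101, weight = 3.
  m = 01 → c = 1000, weight = 1.
  m = 11 → c = 0101, weight = 2.
Tally weights:
  weight 0: 1 codewords.
  weight 1: 1 codewords.
  weight 2: 1 codewords.
  weight 3: 1 codewords.
Minimum distance d = smallest w > 0 with A_w > 0 = 1.
Sanity: Σ A_w = 4 = 2^2 = 4 ✓.


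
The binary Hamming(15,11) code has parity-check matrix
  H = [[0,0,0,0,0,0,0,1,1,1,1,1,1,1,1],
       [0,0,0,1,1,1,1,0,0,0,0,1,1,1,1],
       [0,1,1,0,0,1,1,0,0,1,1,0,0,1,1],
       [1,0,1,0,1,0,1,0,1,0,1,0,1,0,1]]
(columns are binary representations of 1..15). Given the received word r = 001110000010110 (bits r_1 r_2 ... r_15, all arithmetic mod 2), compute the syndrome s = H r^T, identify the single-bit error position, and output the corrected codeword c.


s = (1, 0, 1, 0)^T, error position = 10, corrected codeword c = 001110000110110

Compute s = H r^T mod 2 one row at a time:
  s_1 = 0 + 0 + 0 + 1 + 0 + 1 + 1 + 0 = 3 ≡ 1 (mod 2).
  s_2 = 1 + 1 + 0 + 0 + 0 + 1 + 1 + 0 = 4 ≡ 0 (mod 2).
  s_3 = 0 + 1 + 0 + 0 + 0 + 1 + 1 + 0 = 3 ≡ 1 (mod 2).
  s_4 = 0 + 1 + 1 + 0 + 0 + 1 + 1 + 0 = 4 ≡ 0 (mod 2).
s = (1, 0, 1, 0)^T — this equals column 10 of H (binary 1010), so error is at position 10.
Correct: flip bit 10 of r = 001110000010110 to get c = 001110000110110.


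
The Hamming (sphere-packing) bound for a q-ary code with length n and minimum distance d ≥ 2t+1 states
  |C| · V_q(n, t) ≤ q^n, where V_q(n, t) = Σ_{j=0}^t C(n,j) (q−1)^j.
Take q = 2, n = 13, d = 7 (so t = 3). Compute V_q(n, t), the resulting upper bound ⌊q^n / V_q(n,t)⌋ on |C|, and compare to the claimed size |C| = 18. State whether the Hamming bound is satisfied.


V_q(n, t) = 378, q^n = 8192, Hamming bound = 21, |C| = 18 ≤ bound (satisfied).

Step 1: Compute V_q(n, t) = Σ_{j=0}^3 C(n, j) (q−1)^j.
  j = 0: C(13,0)·(1)^0 = 1·1 = 1.
  j = 1: C(13,1)·(1)^1 = 13·1 = 13.
  j = 2: C(13,2)·(1)^2 = 78·1 = 78.
  j = 3: C(13,3)·(1)^3 = 286·1 = 286.
  V_q(n, t) = 1 + 13 + 78 + 286 = 378.
Step 2: q^n = 2^13 = 8192.
Step 3: Hamming bound ⌊q^n / V_q(n,t)⌋ = ⌊8192/378⌋ = 21.
Step 4: Compare |C| = 18 to 21: satisfied.
The claimed |C| lies below the Hamming bound.


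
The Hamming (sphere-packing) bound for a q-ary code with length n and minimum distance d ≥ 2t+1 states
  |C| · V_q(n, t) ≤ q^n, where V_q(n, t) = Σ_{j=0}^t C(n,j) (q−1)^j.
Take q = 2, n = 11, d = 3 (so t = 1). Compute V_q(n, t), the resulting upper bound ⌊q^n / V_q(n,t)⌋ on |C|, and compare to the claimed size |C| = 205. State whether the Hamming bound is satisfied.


V_q(n, t) = 12, q^n = 2048, Hamming bound = 170, |C| = 205 > bound (violated).

Step 1: Compute V_q(n, t) = Σ_{j=0}^1 C(n, j) (q−1)^j.
  j = 0: C(11,0)·(1)^0 = 1·1 = 1.
  j = 1: C(11,1)·(1)^1 = 11·1 = 11.
  V_q(n, t) = 1 + 11 = 12.
Step 2: q^n = 2^11 = 2048.
Step 3: Hamming bound ⌊q^n / V_q(n,t)⌋ = ⌊2048/12⌋ = 170.
Step 4: Compare |C| = 205 to 170: violated.
The claimed |C| lies above the Hamming bound, so no 2-ary code of length 11 with d ≥ 3 can have 205 codewords.


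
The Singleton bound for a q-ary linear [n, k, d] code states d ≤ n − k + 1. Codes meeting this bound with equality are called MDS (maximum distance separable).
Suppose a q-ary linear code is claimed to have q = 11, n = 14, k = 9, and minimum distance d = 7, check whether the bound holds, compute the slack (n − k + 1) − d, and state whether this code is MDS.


Singleton RHS = n − k + 1 = 6, slack = -1, bound violated (no such code; not MDS).

Singleton bound: d ≤ n − k + 1.
Here n = 14, k = 9, so n − k + 1 = 6.
Given d = 7, check d ≤ 6: NO.
Slack = (n − k + 1) − d = -1.
The slack is negative: d = 7 exceeds n − k + 1 = 6 by 1, so the Singleton bound is violated and no linear [14, 9, 7]_11 code can exist. In particular it is not MDS (MDS requires d = n − k + 1 exactly).
Description: the claimed parameters are [14, 9, 7]_11; such a code would be impossible (violates the Singleton bound).


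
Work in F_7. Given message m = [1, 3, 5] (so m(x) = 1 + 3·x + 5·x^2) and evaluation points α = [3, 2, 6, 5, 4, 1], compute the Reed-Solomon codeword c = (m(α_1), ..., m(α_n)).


c = [6, 6, 3, 1, 2, 2]

Message polynomial: m(x) = 1 + 3·x + 5·x^2 (mod 7).
For each evaluation point α_i, compute m(α_i) mod 7:
  α_1 = 3: Horner steps 5 → 4 → 6, so m(3) = 6.
  α_2 = 2: Horner steps 5 → 6 → 6, so m(2) = 6.
  α_3 = 6: Horner steps 5 → 5 → 3, so m(6) = 3.
  α_4 = 5: Horner steps 5 → 0 → 1, so m(5) = 1.
  α_5 = 4: Horner steps 5 → 2 → 2, so m(4) = 2.
  α_6 = 1: Horner steps 5 → 1 → 2, so m(1) = 2.
Codeword c = [6, 6, 3, 1, 2, 2] ∈ F_7^6.


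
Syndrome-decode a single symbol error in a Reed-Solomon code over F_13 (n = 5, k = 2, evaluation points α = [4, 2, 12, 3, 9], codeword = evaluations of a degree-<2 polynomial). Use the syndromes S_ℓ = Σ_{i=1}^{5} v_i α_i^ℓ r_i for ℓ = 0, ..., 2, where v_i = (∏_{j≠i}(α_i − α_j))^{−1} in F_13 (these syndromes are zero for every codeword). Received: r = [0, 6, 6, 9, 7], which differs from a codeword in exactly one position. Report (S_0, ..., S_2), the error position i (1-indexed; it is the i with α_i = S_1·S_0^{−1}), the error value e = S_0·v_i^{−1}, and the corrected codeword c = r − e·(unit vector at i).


S = (4, 8, 3), error at position 2, error magnitude e = 1, c = [0, 5, 6, 9, 7].

Step 1: column multipliers v_i = (∏_{j≠i}(α_i − α_j))^{−1} mod 13.
  i = 1 (α = 4): (4−2)(4−12)(4−3)(4−9) = 2·(−8)·1·(−5) = 80 ≡ 2, so v_1 = 2^{−1} = 7 (mod 13).
  i = 2 (α = 2): (2−4)(2−12)(2−3)(2−9) = (−2)·(−10)·(−1)·(−7) = 140 ≡ 10, so v_2 = 10^{−1} = 4 (mod 13).
  i = 3 (α = 12): (12−4)(12−2)(12−3)(12−9) = 8·10·9·3 = 2160 ≡ 2, so v_3 = 2^{−1} = 7 (mod 13).
  i = 4 (α = 3): (3−4)(3−2)(3−12)(3−9) = (−1)·1·(−9)·(−6) = −54 ≡ 11, so v_4 = 11^{−1} = 6 (mod 13).
  i = 5 (α = 9): (9−4)(9−2)(9−12)(9−3) = 5·7·(−3)·6 = −630 ≡ 7, so v_5 = 7^{−1} = 2 (mod 13).
  v = [7, 4, 7, 6, 2].
Step 2: syndromes of r = [0, 6, 6, 9, 7] (all sums mod 13).
  S_0 = Σ v_i r_i = 7·0 + 4·6 + 7·6 + 6·9 + 2·7 = 134 ≡ 4.
  S_1 = Σ v_i α_i r_i = 7·4·0 + 4·2·6 + 7·12·6 + 6·3·9 + 2·9·7 = 840 ≡ 8.
  α_i^2 mod 13 = [3, 4, 1, 9, 3].
  S_2 = Σ v_i α_i^2 r_i = 7·3·0 + 4·4·6 + 7·1·6 + 6·9·9 + 2·3·7 = 666 ≡ 3.
  S = (4, 8, 3) ≠ 0, so r is not a codeword (an error is present).
Step 3: locate the error. For a single error e at position i, S_ℓ = v_i·e·α_i^ℓ, so α_err = S_1/S_0.
  S_0^{−1} = 4^{−1} = 10 (mod 13), so α_err = 8·10 = 80 ≡ 2 = α_2. Error position i = 2.
  Consistency check: S_2/S_1 = 3·5 = 15 ≡ 2 = α_err ✓ (single-error assumption holds).
Step 4: error magnitude e = S_0/v_2 = S_0·∏_{j≠2}(α_2 − α_j) = 4·10 = 40 ≡ 1 (mod 13).
Step 5: correct position 2: c_2 = r_2 − e = 6 − 1 ≡ 5 (mod 13). Hence c = [0, 5, 6, 9, 7].
  Check: interpolating c through the α_i gives m(x) = 10 + 4·x (degree < 2) with m(α_i) = c_i for every i, so c is indeed a codeword.


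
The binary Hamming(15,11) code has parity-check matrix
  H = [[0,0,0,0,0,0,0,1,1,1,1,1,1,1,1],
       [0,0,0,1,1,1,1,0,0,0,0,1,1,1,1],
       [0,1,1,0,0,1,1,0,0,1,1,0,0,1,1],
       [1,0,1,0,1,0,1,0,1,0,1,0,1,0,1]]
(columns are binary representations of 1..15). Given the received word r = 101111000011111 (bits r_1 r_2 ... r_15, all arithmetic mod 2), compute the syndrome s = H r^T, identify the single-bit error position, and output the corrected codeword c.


s = (1, 1, 1, 0)^T, error position = 14, corrected codeword c = 101111000011101

Compute s = H r^T mod 2 one row at a time:
  s_1 = 0 + 0 + 0 + 1 + 1 + 1 + 1 + 1 = 5 ≡ 1 (mod 2).
  s_2 = 1 + 1 + 1 + 0 + 1 + 1 + 1 + 1 = 7 ≡ 1 (mod 2).
  s_3 = 0 + 1 + 1 + 0 + 0 + 1 + 1 + 1 = 5 ≡ 1 (mod 2).
  s_4 = 1 + 1 + 1 + 0 + 0 + 1 + 1 + 1 = 6 ≡ 0 (mod 2).
s = (1, 1, 1, 0)^T — this equals column 14 of H (binary 1110), so error is at position 14.
Correct: flip bit 14 of r = 101111000011111 to get c = 101111000011101.


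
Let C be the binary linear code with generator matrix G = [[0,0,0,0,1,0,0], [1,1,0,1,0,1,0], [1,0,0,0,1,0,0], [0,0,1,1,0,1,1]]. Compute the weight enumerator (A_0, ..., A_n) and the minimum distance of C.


Weight distribution: A_0 = 1, A_1 = 2, A_2 = 1, A_3 = 2, A_4 = 5, A_5 = 4, A_6 = 1. Minimum distance d = 1.

Enumerate all 2^4 = 16 messages m ∈ F_2^4.
For each, compute codeword c = mG in F_2^7, then tally its weight.
  m = 0000 → c = 0000000, weight = 0.
  m = 1000 → c = 0000100, weight = 1.
  m = 0100 → c = 1101010, weight = 4.
  m = 1100 → c = 1101110, weight = 5.
  m = 0010 → c = 1000100, weight = 2.
  m = 1010 → c = 1000000, weight = 1.
  m = 0110 → c = 0101110, weight = 4.
  m = 1110 → c = 0101010, weight = 3.
  m = 0001 → c = 0011011, weight = 4.
  m = 1001 → c = 0011111, weight = 5.
  m = 0101 → c = 1110001, weight = 4.
  m = 1101 → c = 1110101, weight = 5.
  m = 0011 → c = 1011111, weight = 6.
  m = 1011 → c = 1011011, weight = 5.
  m = 0111 → c = 0110101, weight = 4.
  m = 1111 → c = 0110001, weight = 3.
Tally weights:
  weight 0: 1 codewords.
  weight 1: 2 codewords.
  weight 2: 1 codewords.
  weight 3: 2 codewords.
  weight 4: 5 codewords.
  weight 5: 4 codewords.
  weight 6: 1 codewords.
Minimum distance d = smallest w > 0 with A_w > 0 = 1.
Sanity: Σ A_w = 16 = 2^4 = 16 ✓.


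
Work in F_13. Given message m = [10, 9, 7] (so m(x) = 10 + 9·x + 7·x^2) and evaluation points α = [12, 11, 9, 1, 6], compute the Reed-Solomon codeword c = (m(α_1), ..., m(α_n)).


c = [8, 7, 8, 0, 4]

Message polynomial: m(x) = 10 + 9·x + 7·x^2 (mod 13).
For each evaluation point α_i, compute m(α_i) mod 13:
  α_1 = 12: Horner steps 7 → 2 → 8, so m(12) = 8.
  α_2 = 11: Horner steps 7 → 8 → 7, so m(11) = 7.
  α_3 = 9: Horner steps 7 → 7 → 8, so m(9) = 8.
  α_4 = 1: Horner steps 7 → 3 → 0, so m(1) = 0.
  α_5 = 6: Horner steps 7 → 12 → 4, so m(6) = 4.
Codeword c = [8, 7, 8, 0, 4] ∈ F_13^5.


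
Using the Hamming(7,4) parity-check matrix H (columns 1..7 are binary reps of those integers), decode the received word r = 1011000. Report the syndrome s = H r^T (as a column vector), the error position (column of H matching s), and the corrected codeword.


s = (1, 1, 0)^T, error position = 6, corrected codeword c = 1011010

Compute s = H r^T mod 2 one row at a time:
  s_1 = 1 + 0 + 0 + 0 = 1 ≡ 1 (mod 2).
  s_2 = 0 + 1 + 0 + 0 = 1 ≡ 1 (mod 2).
  s_3 = 1 + 1 + 0 + 0 = 2 ≡ 0 (mod 2).
s = (1, 1, 0)^T — this equals column 6 of H (binary 110), so error is at position 6.
Correct: flip bit 6 of r = 1011000 to get c = 1011010.


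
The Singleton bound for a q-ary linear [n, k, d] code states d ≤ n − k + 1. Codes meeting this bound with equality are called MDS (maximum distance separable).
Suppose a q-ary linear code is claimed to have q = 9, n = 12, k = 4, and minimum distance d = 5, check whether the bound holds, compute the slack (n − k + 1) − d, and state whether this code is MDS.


Singleton RHS = n − k + 1 = 9, slack = 4, bound satisfied, not MDS.

Singleton bound: d ≤ n − k + 1.
Here n = 12, k = 4, so n − k + 1 = 9.
Given d = 5, check d ≤ 9: YES.
Slack = (n − k + 1) − d = 4.
The code is NOT MDS (slack = 4 > 0).
Description: the claimed parameters are [12, 4, 5]_9; such a code would be non-MDS.


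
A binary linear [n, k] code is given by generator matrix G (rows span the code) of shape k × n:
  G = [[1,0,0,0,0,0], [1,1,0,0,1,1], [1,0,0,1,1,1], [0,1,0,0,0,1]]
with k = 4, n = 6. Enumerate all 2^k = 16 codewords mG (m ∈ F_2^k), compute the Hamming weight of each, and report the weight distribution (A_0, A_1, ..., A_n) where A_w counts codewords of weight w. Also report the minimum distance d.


Weight distribution: A_0 = 1, A_1 = 2, A_2 = 4, A_3 = 6, A_4 = 3. Minimum distance d = 1.

Enumerate all 2^4 = 16 messages m ∈ F_2^4.
For each, compute codeword c = mG in F_2^6, then tally its weight.
  m = 0000 → c = 000000, weight = 0.
  m = 1000 → c = 100000, weight = 1.
  m = 0100 → c = 110011, weight = 4.
  m = 1100 → c = 010011, weight = 3.
  m = 0010 → c = 100111, weight = 4.
  m = 1010 → c = 000111, weight = 3.
  m = 0110 → c = 010100, weight = 2.
  m = 1110 → c = 110100, weight = 3.
  m = 0001 → c = 010001, weight = 2.
  m = 1001 → c = 110001, weight = 3.
  m = 0101 → c = 100010, weight = 2.
  m = 1101 → c = 000010, weight = 1.
  m = 0011 → c = 110110, weight = 4.
  m = 1011 → c = 010110, weight = 3.
  m = 0111 → c = 000101, weight = 2.
  m = 1111 → c = 100101, weight = 3.
Tally weights:
  weight 0: 1 codewords.
  weight 1: 2 codewords.
  weight 2: 4 codewords.
  weight 3: 6 codewords.
  weight 4: 3 codewords.
Minimum distance d = smallest w > 0 with A_w > 0 = 1.
Sanity: Σ A_w = 16 = 2^4 = 16 ✓.


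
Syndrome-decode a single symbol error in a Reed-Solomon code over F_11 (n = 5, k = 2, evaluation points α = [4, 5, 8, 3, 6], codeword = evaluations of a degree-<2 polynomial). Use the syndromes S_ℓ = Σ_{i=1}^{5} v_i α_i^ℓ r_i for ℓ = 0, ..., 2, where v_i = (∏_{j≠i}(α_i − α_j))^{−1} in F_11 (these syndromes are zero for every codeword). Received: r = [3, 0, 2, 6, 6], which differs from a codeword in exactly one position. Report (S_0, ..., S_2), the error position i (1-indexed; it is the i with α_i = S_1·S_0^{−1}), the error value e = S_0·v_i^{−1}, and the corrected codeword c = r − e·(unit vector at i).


S = (2, 1, 6), error at position 5, error magnitude e = 9, c = [3, 0, 2, 6, 8].

Step 1: column multipliers v_i = (∏_{j≠i}(α_i − α_j))^{−1} mod 11.
  i = 1 (α = 4): (4−5)(4−8)(4−3)(4−6) = (−1)·(−4)·1·(−2) = −8 ≡ 3, so v_1 = 3^{−1} = 4 (mod 11).
  i = 2 (α = 5): (5−4)(5−8)(5−3)(5−6) = 1·(−3)·2·(−1) = 6 ≡ 6, so v_2 = 6^{−1} = 2 (mod 11).
  i = 3 (α = 8): (8−4)(8−5)(8−3)(8−6) = 4·3·5·2 = 120 ≡ 10, so v_3 = 10^{−1} = 10 (mod 11).
  i = 4 (α = 3): (3−4)(3−5)(3−8)(3−6) = (−1)·(−2)·(−5)·(−3) = 30 ≡ 8, so v_4 = 8^{−1} = 7 (mod 11).
  i = 5 (α = 6): (6−4)(6−5)(6−8)(6−3) = 2·1·(−2)·3 = −12 ≡ 10, so v_5 = 10^{−1} = 10 (mod 11).
  v = [4, 2, 10, 7, 10].
Step 2: syndromes of r = [3, 0, 2, 6, 6] (all sums mod 11).
  S_0 = Σ v_i r_i = 4·3 + 2·0 + 10·2 + 7·6 + 10·6 = 134 ≡ 2.
  S_1 = Σ v_i α_i r_i = 4·4·3 + 2·5·0 + 10·8·2 + 7·3·6 + 10·6·6 = 694 ≡ 1.
  α_i^2 mod 11 = [5, 3, 9, 9, 3].
  S_2 = Σ v_i α_i^2 r_i = 4·5·3 + 2·3·0 + 10·9·2 + 7·9·6 + 10·3·6 = 798 ≡ 6.
  S = (2, 1, 6) ≠ 0, so r is not a codeword (an error is present).
Step 3: locate the error. For a single error e at position i, S_ℓ = v_i·e·α_i^ℓ, so α_err = S_1/S_0.
  S_0^{−1} = 2^{−1} = 6 (mod 11), so α_err = 1·6 = 6 ≡ 6 = α_5. Error position i = 5.
  Consistency check: S_2/S_1 = 6·1 = 6 ≡ 6 = α_err ✓ (single-error assumption holds).
Step 4: error magnitude e = S_0/v_5 = S_0·∏_{j≠5}(α_5 − α_j) = 2·10 = 20 ≡ 9 (mod 11).
Step 5: correct position 5: c_5 = r_5 − e = 6 − 9 ≡ 8 (mod 11). Hence c = [3, 0, 2, 6, 8].
  Check: interpolating c through the α_i gives m(x) = 4 + 8·x (degree < 2) with m(α_i) = c_i for every i, so c is indeed a codeword.


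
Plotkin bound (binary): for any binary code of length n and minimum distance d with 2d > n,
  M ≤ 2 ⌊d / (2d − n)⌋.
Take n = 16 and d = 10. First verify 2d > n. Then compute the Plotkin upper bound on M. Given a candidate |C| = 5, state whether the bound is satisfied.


Plotkin bound M ≤ 4; given |C| = 5 > bound (violated).

Check applicability: 2d = 20, n = 16.
2d − n = 4 > 0, so Plotkin applies.
Compute d/(2d−n) = 10/4 ≈ 2.5000.
⌊d/(2d−n)⌋ = 2.
Plotkin bound: M ≤ 2·2 = 4.
Given |C| = 5, check: VIOLATED.
This |C| is above the Plotkin bound, so no binary code with n = 16, d = 10 and 5 codewords exists.


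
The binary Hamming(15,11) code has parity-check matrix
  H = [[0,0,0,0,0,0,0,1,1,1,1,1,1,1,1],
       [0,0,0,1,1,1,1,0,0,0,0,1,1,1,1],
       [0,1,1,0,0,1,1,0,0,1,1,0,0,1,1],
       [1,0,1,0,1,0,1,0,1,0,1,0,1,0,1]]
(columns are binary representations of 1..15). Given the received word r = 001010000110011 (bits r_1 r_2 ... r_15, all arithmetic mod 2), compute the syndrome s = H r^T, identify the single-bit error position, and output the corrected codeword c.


s = (0, 1, 1, 0)^T, error position = 6, corrected codeword c = 001011000110011

Compute s = H r^T mod 2 one row at a time:
  s_1 = 0 + 0 + 1 + 1 + 0 + 0 + 1 + 1 = 4 ≡ 0 (mod 2).
  s_2 = 0 + 1 + 0 + 0 + 0 + 0 + 1 + 1 = 3 ≡ 1 (mod 2).
  s_3 = 0 + 1 + 0 + 0 + 1 + 1 + 1 + 1 = 5 ≡ 1 (mod 2).
  s_4 = 0 + 1 + 1 + 0 + 0 + 1 + 0 + 1 = 4 ≡ 0 (mod 2).
s = (0, 1, 1, 0)^T — this equals column 6 of H (binary 0110), so error is at position 6.
Correct: flip bit 6 of r = 001010000110011 to get c = 001011000110011.


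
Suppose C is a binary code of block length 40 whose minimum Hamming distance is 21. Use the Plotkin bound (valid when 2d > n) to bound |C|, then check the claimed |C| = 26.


Plotkin bound M ≤ 20; given |C| = 26 > bound (violated).

Check applicability: 2d = 42, n = 40.
2d − n = 2 > 0, so Plotkin applies.
Compute d/(2d−n) = 21/2 ≈ 10.5000.
⌊d/(2d−n)⌋ = 10.
Plotkin bound: M ≤ 2·10 = 20.
Given |C| = 26, check: VIOLATED.
This |C| is above the Plotkin bound, so no binary code with n = 40, d = 21 and 26 codewords exists.


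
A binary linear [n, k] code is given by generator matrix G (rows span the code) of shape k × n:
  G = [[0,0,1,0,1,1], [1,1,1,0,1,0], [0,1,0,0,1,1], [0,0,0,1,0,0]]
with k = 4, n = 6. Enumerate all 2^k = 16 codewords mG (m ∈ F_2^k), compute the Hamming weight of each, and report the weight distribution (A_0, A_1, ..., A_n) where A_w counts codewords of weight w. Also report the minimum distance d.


Weight distribution: A_0 = 1, A_1 = 1, A_2 = 2, A_3 = 6, A_4 = 5, A_5 = 1. Minimum distance d = 1.

Enumerate all 2^4 = 16 messages m ∈ F_2^4.
For each, compute codeword c = mG in F_2^6, then tally its weight.
  m = 0000 → c = 000000, weight = 0.
  m = 1000 → c = 001011, weight = 3.
  m = 0100 → c = 111010, weight = 4.
  m = 1100 → c = 110001, weight = 3.
  m = 0010 → c = 010011, weight = 3.
  m = 1010 → c = 011000, weight = 2.
  m = 0110 → c = 101001, weight = 3.
  m = 1110 → c = 100010, weight = 2.
  m = 0001 → c = 000100, weight = 1.
  m = 1001 → c = 001111, weight = 4.
  m = 0101 → c = 111110, weight = 5.
  m = 1101 → c = 110101, weight = 4.
  m = 0011 → c = 010111, weight = 4.
  m = 1011 → c = 011100, weight = 3.
  m = 0111 → c = 101101, weight = 4.
  m = 1111 → c = 100110, weight = 3.
Tally weights:
  weight 0: 1 codewords.
  weight 1: 1 codewords.
  weight 2: 2 codewords.
  weight 3: 6 codewords.
  weight 4: 5 codewords.
  weight 5: 1 codewords.
Minimum distance d = smallest w > 0 with A_w > 0 = 1.
Sanity: Σ A_w = 16 = 2^4 = 16 ✓.


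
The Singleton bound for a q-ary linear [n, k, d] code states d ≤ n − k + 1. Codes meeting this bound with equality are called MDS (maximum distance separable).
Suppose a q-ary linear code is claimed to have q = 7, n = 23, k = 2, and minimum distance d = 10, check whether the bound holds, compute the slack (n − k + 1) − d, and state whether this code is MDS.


Singleton RHS = n − k + 1 = 22, slack = 12, bound satisfied, not MDS.

Singleton bound: d ≤ n − k + 1.
Here n = 23, k = 2, so n − k + 1 = 22.
Given d = 10, check d ≤ 22: YES.
Slack = (n − k + 1) − d = 12.
The code is NOT MDS (slack = 12 > 0).
Description: the claimed parameters are [23, 2, 10]_7; such a code would be non-MDS.
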